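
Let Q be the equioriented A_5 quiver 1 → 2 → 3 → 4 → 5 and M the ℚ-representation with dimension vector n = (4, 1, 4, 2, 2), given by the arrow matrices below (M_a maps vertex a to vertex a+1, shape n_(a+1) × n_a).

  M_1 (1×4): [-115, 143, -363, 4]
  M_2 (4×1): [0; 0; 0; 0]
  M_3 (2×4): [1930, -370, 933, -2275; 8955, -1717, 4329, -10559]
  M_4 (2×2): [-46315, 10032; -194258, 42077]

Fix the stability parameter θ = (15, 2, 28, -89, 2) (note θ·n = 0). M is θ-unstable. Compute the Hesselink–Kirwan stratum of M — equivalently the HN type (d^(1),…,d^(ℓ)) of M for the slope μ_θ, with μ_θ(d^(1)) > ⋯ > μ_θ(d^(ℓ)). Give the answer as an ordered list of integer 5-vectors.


Via rank(M_{q-1}∘⋯∘M_p): M ≅ I[1,1]^3, I[1,2], I[3,3]^2, I[3,5]^2.
μ_θ-semistable layers: μ^(1)=28; μ^(2)=15; μ^(3)=17/2; μ^(4)=2; μ^(5)=-61/2

((0, 0, 2, 0, 0); (3, 0, 0, 0, 0); (1, 1, 0, 0, 0); (0, 0, 0, 0, 2); (0, 0, 2, 2, 0))


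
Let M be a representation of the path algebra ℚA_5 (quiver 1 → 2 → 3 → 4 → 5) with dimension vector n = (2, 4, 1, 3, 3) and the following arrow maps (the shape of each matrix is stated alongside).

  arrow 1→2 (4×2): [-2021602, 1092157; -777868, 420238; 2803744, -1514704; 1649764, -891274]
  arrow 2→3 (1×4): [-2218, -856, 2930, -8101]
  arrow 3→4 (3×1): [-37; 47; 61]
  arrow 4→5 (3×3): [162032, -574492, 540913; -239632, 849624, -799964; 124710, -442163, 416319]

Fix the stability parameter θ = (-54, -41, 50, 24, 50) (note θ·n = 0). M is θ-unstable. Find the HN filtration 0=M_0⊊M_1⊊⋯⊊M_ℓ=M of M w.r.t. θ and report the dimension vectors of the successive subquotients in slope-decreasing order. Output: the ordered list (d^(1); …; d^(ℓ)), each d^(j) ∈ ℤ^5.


Barcode: M ≅ I[1,1], I[1,2], I[2,2]^2, I[2,5], I[4,4], I[4,5], I[5,5]. HN layers by μ_θ (5 steps, strictly decreasing):
  μ^(1)=50; μ^(2)=37; μ^(3)=24; μ^(4)=-41; μ^(5)=-54

((0, 0, 0, 0, 3); (0, 0, 1, 1, 0); (0, 0, 0, 2, 0); (0, 4, 0, 0, 0); (2, 0, 0, 0, 0))


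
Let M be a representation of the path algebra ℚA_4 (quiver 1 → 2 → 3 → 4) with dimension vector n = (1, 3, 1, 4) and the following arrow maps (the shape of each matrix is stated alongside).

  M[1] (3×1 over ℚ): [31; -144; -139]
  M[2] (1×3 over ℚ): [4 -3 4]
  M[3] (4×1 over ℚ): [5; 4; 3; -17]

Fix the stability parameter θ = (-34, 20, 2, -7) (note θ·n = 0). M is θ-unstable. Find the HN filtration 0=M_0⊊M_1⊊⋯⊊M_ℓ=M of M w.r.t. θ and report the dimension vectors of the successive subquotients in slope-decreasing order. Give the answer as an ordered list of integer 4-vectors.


Barcode: M ≅ I[1,2], I[2,2], I[2,4], I[4,4]^3. HN layers by μ_θ (4 steps, strictly decreasing):
  μ^(1)=20; μ^(2)=5; μ^(3)=-7; μ^(4)=-34

((0, 2, 0, 0); (0, 1, 1, 1); (0, 0, 0, 3); (1, 0, 0, 0))


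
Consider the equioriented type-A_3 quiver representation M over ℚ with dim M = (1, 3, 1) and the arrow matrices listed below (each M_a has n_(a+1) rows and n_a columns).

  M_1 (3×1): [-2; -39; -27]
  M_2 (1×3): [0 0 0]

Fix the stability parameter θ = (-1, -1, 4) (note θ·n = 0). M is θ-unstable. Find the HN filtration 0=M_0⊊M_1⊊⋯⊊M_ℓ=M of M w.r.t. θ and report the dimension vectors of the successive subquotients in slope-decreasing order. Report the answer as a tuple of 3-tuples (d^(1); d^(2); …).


Barcode: M ≅ I[1,2], I[2,2]^2, I[3,3]. HN layers by μ_θ (2 steps, strictly decreasing):
  μ^(1)=4; μ^(2)=-1

((0, 0, 1); (1, 3, 0))


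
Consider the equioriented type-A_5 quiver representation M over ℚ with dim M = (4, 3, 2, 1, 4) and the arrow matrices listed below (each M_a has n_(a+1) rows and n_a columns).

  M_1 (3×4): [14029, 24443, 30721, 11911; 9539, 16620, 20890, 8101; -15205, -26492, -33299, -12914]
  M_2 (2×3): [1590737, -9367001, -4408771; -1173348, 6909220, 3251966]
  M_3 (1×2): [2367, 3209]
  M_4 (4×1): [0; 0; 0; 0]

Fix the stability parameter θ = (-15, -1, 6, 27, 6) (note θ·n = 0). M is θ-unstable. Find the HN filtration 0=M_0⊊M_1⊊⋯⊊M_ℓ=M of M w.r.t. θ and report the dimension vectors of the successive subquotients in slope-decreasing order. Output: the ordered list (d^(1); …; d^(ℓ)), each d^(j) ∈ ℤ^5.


Barcode: M ≅ I[1,1], I[1,2], I[1,3], I[1,4], I[5,5]^4. HN layers by μ_θ (4 steps, strictly decreasing):
  μ^(1)=27; μ^(2)=6; μ^(3)=-1; μ^(4)=-15

((0, 0, 0, 1, 0); (0, 0, 2, 0, 4); (0, 3, 0, 0, 0); (4, 0, 0, 0, 0))


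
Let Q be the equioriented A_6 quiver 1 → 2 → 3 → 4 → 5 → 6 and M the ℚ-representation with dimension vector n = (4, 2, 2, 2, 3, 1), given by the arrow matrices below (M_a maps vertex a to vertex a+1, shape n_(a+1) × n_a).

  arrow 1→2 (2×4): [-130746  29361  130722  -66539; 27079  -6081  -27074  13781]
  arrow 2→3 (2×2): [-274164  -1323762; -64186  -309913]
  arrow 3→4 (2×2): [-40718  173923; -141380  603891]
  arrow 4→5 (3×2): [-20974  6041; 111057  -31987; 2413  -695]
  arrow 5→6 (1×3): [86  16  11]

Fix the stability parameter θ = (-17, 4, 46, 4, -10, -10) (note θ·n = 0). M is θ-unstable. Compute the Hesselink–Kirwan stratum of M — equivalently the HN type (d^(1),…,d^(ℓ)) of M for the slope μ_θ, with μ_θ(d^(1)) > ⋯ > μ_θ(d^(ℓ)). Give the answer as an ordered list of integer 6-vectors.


Via rank(M_{q-1}∘⋯∘M_p): M ≅ I[1,1]^2, I[1,2], I[1,5], I[3,6], I[5,5].
μ_θ-semistable layers: μ^(1)=40/3; μ^(2)=15/2; μ^(3)=4; μ^(4)=-10; μ^(5)=-17

((0, 0, 1, 1, 1, 0); (0, 0, 1, 1, 1, 1); (0, 2, 0, 0, 0, 0); (0, 0, 0, 0, 1, 0); (4, 0, 0, 0, 0, 0))


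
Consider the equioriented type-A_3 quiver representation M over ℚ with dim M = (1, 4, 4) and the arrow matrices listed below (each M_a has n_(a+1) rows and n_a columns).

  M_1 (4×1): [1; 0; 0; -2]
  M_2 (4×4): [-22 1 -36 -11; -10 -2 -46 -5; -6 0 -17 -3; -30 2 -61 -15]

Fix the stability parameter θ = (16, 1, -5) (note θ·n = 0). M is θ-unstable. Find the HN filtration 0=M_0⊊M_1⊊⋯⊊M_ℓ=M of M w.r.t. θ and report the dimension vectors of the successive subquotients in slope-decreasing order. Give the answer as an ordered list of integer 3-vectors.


Via rank(M_{q-1}∘⋯∘M_p): M ≅ I[1,2], I[2,3]^3, I[3,3].
μ_θ-semistable layers: μ^(1)=17/2; μ^(2)=-2; μ^(3)=-5

((1, 1, 0); (0, 3, 3); (0, 0, 1))


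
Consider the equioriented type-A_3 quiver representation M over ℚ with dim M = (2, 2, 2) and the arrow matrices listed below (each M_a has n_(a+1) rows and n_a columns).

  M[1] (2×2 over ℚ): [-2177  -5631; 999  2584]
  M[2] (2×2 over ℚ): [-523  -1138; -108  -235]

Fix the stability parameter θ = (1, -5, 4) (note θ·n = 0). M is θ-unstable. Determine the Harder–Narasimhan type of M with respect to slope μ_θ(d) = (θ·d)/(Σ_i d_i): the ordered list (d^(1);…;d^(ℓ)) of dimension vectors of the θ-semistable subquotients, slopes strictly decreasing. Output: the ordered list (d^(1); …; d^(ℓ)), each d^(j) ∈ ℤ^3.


Barcode: M ≅ I[1,3]^2. HN layers by μ_θ (2 steps, strictly decreasing):
  μ^(1)=4; μ^(2)=-2

((0, 0, 2); (2, 2, 0))


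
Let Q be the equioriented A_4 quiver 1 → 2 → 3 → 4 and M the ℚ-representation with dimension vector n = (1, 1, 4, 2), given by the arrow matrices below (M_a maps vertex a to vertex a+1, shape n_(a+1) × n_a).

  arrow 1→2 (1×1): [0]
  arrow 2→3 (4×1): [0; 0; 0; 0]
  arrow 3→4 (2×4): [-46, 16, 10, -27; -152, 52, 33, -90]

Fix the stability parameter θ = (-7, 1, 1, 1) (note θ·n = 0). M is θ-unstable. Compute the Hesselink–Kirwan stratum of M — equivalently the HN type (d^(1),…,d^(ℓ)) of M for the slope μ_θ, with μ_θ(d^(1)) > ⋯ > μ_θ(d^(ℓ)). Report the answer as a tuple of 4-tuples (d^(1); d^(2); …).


Interval decomposition of M: I[1,1], I[2,2], I[3,3]^2, I[3,4]^2.
HN type (ℓ=2): μ^(1)=1; μ^(2)=-7

((0, 1, 4, 2); (1, 0, 0, 0))


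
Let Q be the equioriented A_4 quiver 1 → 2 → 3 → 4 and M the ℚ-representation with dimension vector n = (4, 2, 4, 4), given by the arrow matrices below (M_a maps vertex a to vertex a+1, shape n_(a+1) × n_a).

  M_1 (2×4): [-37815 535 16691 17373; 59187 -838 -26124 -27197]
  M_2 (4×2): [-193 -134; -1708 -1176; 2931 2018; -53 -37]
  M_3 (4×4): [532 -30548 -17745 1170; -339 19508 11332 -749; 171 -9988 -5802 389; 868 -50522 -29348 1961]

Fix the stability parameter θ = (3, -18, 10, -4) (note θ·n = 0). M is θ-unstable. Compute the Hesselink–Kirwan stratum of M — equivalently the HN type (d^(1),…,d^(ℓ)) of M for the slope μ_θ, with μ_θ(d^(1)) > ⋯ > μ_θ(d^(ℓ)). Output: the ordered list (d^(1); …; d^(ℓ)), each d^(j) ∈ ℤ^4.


Barcode: M ≅ I[1,1]^2, I[1,4]^2, I[3,3], I[3,4], I[4,4]. HN layers by μ_θ (4 steps, strictly decreasing):
  μ^(1)=10; μ^(2)=3; μ^(3)=-4; μ^(4)=-15/2

((0, 0, 1, 0); (2, 0, 3, 3); (0, 0, 0, 1); (2, 2, 0, 0))


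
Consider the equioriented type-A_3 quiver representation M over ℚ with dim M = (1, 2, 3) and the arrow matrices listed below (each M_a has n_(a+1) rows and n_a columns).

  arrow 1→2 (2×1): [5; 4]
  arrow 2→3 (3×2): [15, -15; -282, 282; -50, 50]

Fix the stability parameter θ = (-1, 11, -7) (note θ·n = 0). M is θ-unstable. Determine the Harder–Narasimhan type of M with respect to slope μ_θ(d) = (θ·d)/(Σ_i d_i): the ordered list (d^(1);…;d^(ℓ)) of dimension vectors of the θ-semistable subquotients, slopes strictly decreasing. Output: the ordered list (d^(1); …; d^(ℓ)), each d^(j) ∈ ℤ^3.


Barcode: M ≅ I[1,3], I[2,2], I[3,3]^2. HN layers by μ_θ (4 steps, strictly decreasing):
  μ^(1)=11; μ^(2)=2; μ^(3)=-1; μ^(4)=-7

((0, 1, 0); (0, 1, 1); (1, 0, 0); (0, 0, 2))


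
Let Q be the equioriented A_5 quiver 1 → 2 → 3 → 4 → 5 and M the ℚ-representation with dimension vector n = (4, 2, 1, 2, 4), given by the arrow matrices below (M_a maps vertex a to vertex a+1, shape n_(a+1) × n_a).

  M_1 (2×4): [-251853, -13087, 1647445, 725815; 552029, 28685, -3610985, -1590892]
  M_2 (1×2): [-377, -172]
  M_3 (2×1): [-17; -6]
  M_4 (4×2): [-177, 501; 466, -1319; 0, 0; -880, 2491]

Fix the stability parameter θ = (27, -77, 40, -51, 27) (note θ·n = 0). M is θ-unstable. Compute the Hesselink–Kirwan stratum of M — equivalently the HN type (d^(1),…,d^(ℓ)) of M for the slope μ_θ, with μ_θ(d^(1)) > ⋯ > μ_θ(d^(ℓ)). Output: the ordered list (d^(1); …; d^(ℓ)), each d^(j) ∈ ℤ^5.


Barcode: M ≅ I[1,1]^2, I[1,2], I[1,5], I[4,5], I[5,5]^2. HN layers by μ_θ (4 steps, strictly decreasing):
  μ^(1)=27; μ^(2)=-11/2; μ^(3)=-25; μ^(4)=-51

((2, 0, 0, 0, 4); (0, 0, 1, 1, 0); (2, 2, 0, 0, 0); (0, 0, 0, 1, 0))


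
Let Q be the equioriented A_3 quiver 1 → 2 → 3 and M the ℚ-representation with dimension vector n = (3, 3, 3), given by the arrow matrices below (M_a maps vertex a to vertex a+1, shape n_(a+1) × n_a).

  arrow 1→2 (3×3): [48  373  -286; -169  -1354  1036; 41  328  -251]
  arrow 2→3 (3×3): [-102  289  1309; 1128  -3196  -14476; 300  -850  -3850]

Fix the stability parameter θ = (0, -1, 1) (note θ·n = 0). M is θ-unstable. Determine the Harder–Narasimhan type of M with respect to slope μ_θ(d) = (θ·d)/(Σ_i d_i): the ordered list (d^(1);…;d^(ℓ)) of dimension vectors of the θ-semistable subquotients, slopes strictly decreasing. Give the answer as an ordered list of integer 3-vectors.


Via rank(M_{q-1}∘⋯∘M_p): M ≅ I[1,2]^2, I[1,3], I[3,3]^2.
μ_θ-semistable layers: μ^(1)=1; μ^(2)=-1/2

((0, 0, 3); (3, 3, 0))


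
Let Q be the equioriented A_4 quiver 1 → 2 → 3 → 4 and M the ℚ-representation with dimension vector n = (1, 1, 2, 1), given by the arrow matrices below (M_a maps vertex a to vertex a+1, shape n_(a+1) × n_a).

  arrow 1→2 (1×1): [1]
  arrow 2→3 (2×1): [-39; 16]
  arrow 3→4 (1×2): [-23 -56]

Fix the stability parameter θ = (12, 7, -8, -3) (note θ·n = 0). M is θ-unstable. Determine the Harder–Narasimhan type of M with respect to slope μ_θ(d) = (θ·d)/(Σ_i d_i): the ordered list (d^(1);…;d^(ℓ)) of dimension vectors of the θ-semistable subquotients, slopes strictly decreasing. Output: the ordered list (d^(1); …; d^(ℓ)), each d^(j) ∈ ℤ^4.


Via rank(M_{q-1}∘⋯∘M_p): M ≅ I[1,4], I[3,3].
μ_θ-semistable layers: μ^(1)=2; μ^(2)=-8

((1, 1, 1, 1); (0, 0, 1, 0))


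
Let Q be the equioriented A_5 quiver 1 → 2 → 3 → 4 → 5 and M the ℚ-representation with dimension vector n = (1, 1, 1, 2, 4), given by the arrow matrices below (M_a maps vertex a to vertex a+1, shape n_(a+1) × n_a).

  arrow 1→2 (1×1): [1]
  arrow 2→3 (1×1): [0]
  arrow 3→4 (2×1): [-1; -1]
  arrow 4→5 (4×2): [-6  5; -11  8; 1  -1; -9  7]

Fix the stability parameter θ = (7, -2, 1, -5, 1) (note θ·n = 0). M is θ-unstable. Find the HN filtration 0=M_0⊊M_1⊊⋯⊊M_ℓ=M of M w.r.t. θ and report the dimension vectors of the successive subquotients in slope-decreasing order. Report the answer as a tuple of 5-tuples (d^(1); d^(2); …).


Barcode: M ≅ I[1,2], I[3,5], I[4,5], I[5,5]^2. HN layers by μ_θ (4 steps, strictly decreasing):
  μ^(1)=5/2; μ^(2)=1; μ^(3)=-2; μ^(4)=-5

((1, 1, 0, 0, 0); (0, 0, 0, 0, 4); (0, 0, 1, 1, 0); (0, 0, 0, 1, 0))


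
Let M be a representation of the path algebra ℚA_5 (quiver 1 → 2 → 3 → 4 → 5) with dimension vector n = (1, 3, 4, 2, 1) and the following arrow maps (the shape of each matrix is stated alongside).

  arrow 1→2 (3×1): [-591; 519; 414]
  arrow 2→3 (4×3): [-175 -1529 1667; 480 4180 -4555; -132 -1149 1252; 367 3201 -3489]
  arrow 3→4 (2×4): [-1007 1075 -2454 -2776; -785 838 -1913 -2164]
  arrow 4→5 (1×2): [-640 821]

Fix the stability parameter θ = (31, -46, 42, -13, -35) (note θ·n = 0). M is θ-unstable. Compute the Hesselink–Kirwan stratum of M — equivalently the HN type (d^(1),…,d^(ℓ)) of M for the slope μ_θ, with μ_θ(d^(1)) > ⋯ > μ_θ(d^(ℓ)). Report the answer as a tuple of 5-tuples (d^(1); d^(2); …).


Barcode: M ≅ I[1,5], I[2,3], I[2,4], I[3,3]. HN layers by μ_θ (5 steps, strictly decreasing):
  μ^(1)=42; μ^(2)=29/2; μ^(3)=-2; μ^(4)=-15/2; μ^(5)=-46

((0, 0, 2, 0, 0); (0, 0, 1, 1, 0); (0, 0, 1, 1, 1); (1, 1, 0, 0, 0); (0, 2, 0, 0, 0))


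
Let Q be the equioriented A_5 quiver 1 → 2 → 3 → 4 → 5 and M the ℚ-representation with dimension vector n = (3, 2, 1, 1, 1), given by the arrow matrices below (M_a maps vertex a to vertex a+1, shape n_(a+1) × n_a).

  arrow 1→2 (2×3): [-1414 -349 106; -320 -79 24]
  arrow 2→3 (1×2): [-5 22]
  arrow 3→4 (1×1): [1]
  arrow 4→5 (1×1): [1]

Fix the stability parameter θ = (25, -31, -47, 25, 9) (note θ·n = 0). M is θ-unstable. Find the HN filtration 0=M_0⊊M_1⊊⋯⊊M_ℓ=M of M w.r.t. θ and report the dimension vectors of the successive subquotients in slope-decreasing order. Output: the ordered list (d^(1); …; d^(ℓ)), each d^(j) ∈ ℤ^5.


Interval decomposition of M: I[1,1], I[1,2], I[1,5].
HN type (ℓ=4): μ^(1)=25; μ^(2)=17; μ^(3)=-3; μ^(4)=-53/3

((1, 0, 0, 0, 0); (0, 0, 0, 1, 1); (1, 1, 0, 0, 0); (1, 1, 1, 0, 0))


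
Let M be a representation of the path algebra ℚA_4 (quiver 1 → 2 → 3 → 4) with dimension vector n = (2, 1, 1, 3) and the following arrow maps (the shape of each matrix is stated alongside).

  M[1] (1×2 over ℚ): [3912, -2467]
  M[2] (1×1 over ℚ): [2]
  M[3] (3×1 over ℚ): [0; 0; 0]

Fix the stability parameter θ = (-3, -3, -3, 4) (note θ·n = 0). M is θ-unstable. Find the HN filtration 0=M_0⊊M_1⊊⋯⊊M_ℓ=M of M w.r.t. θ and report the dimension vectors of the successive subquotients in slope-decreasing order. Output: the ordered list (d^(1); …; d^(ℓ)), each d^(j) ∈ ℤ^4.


Interval decomposition of M: I[1,1], I[1,3], I[4,4]^3.
HN type (ℓ=2): μ^(1)=4; μ^(2)=-3

((0, 0, 0, 3); (2, 1, 1, 0))


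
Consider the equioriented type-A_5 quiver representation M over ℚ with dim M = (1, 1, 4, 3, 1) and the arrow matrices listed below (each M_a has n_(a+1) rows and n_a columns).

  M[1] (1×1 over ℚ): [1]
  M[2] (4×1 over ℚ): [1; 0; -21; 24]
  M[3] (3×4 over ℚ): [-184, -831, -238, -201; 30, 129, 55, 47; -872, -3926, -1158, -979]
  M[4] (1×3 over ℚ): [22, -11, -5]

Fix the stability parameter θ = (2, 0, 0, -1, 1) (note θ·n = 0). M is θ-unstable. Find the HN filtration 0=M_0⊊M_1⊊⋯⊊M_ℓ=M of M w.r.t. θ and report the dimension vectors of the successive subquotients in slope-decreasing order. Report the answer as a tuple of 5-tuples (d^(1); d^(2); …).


Barcode: M ≅ I[1,5], I[3,3], I[3,4]^2. HN layers by μ_θ (4 steps, strictly decreasing):
  μ^(1)=1; μ^(2)=1/4; μ^(3)=0; μ^(4)=-1/2

((0, 0, 0, 0, 1); (1, 1, 1, 1, 0); (0, 0, 1, 0, 0); (0, 0, 2, 2, 0))


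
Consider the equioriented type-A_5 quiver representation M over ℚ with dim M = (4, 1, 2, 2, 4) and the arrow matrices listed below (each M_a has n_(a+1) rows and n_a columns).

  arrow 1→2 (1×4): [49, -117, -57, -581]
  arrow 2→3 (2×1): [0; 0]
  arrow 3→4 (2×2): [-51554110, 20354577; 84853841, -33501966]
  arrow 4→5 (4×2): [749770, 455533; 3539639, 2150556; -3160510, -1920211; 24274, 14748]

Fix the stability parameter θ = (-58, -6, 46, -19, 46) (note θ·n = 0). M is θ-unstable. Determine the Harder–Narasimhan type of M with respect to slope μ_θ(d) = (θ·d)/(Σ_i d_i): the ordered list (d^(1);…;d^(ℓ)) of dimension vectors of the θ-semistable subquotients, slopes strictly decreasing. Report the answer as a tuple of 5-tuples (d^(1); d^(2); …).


Barcode: M ≅ I[1,1]^3, I[1,2], I[3,5]^2, I[5,5]^2. HN layers by μ_θ (4 steps, strictly decreasing):
  μ^(1)=46; μ^(2)=27/2; μ^(3)=-6; μ^(4)=-58

((0, 0, 0, 0, 4); (0, 0, 2, 2, 0); (0, 1, 0, 0, 0); (4, 0, 0, 0, 0))


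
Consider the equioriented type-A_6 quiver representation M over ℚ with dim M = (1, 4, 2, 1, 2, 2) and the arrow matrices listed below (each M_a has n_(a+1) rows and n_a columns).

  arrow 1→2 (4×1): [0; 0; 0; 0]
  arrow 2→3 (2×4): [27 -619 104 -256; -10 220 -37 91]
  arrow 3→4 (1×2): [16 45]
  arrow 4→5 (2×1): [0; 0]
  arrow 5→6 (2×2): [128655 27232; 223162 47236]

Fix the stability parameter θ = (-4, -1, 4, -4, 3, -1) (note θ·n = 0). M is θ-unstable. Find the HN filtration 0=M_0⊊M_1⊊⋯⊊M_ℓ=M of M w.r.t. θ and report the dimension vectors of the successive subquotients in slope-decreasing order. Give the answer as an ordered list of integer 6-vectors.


Interval decomposition of M: I[1,1], I[2,2]^2, I[2,3], I[2,4], I[5,6]^2.
HN type (ℓ=5): μ^(1)=4; μ^(2)=1; μ^(3)=0; μ^(4)=-1; μ^(5)=-4

((0, 0, 1, 0, 0, 0); (0, 0, 0, 0, 2, 2); (0, 0, 1, 1, 0, 0); (0, 4, 0, 0, 0, 0); (1, 0, 0, 0, 0, 0))


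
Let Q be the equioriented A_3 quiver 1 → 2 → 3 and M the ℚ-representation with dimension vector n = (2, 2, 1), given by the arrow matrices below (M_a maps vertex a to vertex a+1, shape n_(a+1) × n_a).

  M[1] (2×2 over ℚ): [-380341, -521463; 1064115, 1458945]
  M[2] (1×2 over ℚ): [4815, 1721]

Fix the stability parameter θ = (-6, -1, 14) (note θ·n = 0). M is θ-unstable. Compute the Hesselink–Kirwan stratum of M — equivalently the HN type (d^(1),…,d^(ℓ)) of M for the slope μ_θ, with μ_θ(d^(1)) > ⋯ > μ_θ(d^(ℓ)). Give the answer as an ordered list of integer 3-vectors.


Interval decomposition of M: I[1,1], I[1,2], I[2,3].
HN type (ℓ=3): μ^(1)=14; μ^(2)=-1; μ^(3)=-6

((0, 0, 1); (0, 2, 0); (2, 0, 0))


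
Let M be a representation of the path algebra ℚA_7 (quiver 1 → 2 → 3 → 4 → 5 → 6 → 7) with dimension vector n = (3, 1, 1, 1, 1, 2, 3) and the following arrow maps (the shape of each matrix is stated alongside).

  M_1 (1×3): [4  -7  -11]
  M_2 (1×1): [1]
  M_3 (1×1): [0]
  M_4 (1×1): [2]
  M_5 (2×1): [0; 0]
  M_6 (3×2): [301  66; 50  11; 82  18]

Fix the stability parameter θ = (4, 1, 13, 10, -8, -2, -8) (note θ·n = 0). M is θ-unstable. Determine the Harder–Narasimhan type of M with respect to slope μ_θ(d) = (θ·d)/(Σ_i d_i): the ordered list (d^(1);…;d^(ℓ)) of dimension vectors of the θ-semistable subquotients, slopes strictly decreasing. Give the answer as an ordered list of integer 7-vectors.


Interval decomposition of M: I[1,1]^2, I[1,3], I[4,5], I[6,7]^2, I[7,7].
HN type (ℓ=6): μ^(1)=13; μ^(2)=4; μ^(3)=5/2; μ^(4)=1; μ^(5)=-5; μ^(6)=-8

((0, 0, 1, 0, 0, 0, 0); (2, 0, 0, 0, 0, 0, 0); (1, 1, 0, 0, 0, 0, 0); (0, 0, 0, 1, 1, 0, 0); (0, 0, 0, 0, 0, 2, 2); (0, 0, 0, 0, 0, 0, 1))


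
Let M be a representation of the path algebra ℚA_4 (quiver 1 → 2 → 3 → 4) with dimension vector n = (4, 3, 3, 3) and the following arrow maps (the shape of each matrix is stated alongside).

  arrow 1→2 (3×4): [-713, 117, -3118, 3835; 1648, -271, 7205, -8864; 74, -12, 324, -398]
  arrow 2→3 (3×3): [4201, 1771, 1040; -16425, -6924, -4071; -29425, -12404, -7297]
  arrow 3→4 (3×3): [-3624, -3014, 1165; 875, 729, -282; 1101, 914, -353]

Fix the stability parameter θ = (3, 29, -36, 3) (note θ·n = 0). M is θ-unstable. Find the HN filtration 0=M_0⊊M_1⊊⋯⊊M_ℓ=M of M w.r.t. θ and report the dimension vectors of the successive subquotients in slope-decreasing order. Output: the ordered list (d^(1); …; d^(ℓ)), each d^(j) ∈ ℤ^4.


Barcode: M ≅ I[1,1], I[1,4]^3. HN layers by μ_θ (2 steps, strictly decreasing):
  μ^(1)=3; μ^(2)=-4/3

((1, 0, 0, 3); (3, 3, 3, 0))


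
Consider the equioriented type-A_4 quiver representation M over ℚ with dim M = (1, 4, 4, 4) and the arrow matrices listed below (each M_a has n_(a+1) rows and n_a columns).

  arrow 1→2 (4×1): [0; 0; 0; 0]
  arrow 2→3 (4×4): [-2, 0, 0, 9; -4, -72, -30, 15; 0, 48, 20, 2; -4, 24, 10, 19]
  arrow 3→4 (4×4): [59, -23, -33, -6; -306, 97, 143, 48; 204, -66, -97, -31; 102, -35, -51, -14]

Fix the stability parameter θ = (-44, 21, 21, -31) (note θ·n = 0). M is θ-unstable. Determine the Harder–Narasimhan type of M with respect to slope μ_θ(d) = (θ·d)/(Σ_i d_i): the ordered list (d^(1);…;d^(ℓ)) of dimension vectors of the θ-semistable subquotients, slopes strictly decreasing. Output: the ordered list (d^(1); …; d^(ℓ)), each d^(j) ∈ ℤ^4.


Interval decomposition of M: I[1,1], I[2,2]^2, I[2,4]^2, I[3,3], I[3,4], I[4,4].
HN type (ℓ=5): μ^(1)=21; μ^(2)=11/3; μ^(3)=-5; μ^(4)=-31; μ^(5)=-44

((0, 2, 1, 0); (0, 2, 2, 2); (0, 0, 1, 1); (0, 0, 0, 1); (1, 0, 0, 0))


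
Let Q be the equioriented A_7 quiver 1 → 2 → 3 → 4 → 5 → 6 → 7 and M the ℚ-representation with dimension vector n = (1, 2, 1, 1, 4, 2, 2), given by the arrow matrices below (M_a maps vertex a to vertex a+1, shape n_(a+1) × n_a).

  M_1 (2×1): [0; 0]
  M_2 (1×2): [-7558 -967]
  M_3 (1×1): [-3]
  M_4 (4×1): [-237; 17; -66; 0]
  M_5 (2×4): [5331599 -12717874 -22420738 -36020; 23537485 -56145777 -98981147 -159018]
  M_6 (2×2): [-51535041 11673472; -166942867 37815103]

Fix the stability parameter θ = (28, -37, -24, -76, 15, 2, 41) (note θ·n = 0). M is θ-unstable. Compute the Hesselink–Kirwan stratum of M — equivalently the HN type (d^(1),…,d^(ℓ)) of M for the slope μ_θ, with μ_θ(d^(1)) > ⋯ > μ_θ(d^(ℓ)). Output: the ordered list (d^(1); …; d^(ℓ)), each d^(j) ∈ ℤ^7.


Barcode: M ≅ I[1,1], I[2,2], I[2,7], I[5,5]^2, I[5,7]. HN layers by μ_θ (6 steps, strictly decreasing):
  μ^(1)=41; μ^(2)=28; μ^(3)=15; μ^(4)=17/2; μ^(5)=-37; μ^(6)=-137/3

((0, 0, 0, 0, 0, 0, 2); (1, 0, 0, 0, 0, 0, 0); (0, 0, 0, 0, 2, 0, 0); (0, 0, 0, 0, 2, 2, 0); (0, 1, 0, 0, 0, 0, 0); (0, 1, 1, 1, 0, 0, 0))


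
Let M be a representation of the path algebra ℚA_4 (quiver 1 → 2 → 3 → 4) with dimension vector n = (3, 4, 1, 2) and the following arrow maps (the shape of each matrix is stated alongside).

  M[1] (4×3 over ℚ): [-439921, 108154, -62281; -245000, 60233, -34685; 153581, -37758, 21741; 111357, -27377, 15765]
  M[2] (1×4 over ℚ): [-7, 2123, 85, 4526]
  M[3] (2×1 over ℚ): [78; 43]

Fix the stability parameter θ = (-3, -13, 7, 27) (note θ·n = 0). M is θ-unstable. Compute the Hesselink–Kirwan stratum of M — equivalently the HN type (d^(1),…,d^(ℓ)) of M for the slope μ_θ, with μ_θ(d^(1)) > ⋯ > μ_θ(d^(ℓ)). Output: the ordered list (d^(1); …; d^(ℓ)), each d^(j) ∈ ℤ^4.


Interval decomposition of M: I[1,2]^2, I[1,4], I[2,2], I[4,4].
HN type (ℓ=4): μ^(1)=27; μ^(2)=7; μ^(3)=-8; μ^(4)=-13

((0, 0, 0, 2); (0, 0, 1, 0); (3, 3, 0, 0); (0, 1, 0, 0))


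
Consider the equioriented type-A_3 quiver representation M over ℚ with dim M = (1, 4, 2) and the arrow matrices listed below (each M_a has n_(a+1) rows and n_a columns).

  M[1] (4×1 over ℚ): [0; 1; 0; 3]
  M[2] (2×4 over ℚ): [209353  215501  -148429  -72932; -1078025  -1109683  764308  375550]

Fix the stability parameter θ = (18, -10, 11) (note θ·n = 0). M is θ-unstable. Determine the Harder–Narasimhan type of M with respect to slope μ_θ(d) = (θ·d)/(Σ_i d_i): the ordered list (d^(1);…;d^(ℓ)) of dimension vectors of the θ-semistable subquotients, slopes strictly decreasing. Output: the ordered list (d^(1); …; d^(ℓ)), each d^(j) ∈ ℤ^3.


Barcode: M ≅ I[1,3], I[2,2]^2, I[2,3]. HN layers by μ_θ (3 steps, strictly decreasing):
  μ^(1)=11; μ^(2)=4; μ^(3)=-10

((0, 0, 2); (1, 1, 0); (0, 3, 0))


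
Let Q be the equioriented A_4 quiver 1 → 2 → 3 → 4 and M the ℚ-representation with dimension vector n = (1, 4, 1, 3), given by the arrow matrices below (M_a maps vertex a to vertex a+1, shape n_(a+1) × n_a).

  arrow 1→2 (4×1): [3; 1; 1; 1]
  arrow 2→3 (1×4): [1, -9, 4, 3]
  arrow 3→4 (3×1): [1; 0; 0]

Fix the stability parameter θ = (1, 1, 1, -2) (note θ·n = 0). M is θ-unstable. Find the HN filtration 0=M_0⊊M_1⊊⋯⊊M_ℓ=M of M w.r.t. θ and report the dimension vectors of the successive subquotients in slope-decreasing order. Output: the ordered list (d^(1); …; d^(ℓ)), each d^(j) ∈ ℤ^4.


Barcode: M ≅ I[1,4], I[2,2]^3, I[4,4]^2. HN layers by μ_θ (3 steps, strictly decreasing):
  μ^(1)=1; μ^(2)=1/4; μ^(3)=-2

((0, 3, 0, 0); (1, 1, 1, 1); (0, 0, 0, 2))


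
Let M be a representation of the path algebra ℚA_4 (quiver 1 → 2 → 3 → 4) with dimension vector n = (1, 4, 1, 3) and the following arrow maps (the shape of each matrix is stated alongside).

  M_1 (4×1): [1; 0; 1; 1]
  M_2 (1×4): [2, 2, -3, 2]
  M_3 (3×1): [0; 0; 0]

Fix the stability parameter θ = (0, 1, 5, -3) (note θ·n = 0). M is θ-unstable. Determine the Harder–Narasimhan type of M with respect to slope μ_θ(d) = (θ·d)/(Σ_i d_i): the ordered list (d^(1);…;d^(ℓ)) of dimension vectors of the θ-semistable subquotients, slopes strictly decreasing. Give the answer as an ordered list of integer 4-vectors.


Via rank(M_{q-1}∘⋯∘M_p): M ≅ I[1,3], I[2,2]^3, I[4,4]^3.
μ_θ-semistable layers: μ^(1)=5; μ^(2)=1; μ^(3)=0; μ^(4)=-3

((0, 0, 1, 0); (0, 4, 0, 0); (1, 0, 0, 0); (0, 0, 0, 3))


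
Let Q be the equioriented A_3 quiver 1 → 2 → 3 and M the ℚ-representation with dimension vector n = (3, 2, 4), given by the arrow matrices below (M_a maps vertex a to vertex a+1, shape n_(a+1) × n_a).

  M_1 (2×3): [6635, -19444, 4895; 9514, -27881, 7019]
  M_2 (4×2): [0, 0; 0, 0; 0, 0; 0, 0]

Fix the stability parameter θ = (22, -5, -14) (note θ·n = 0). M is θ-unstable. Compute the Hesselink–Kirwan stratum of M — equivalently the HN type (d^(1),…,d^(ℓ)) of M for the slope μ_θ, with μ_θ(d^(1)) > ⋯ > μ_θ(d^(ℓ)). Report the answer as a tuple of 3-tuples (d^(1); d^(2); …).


Interval decomposition of M: I[1,1], I[1,2]^2, I[3,3]^4.
HN type (ℓ=3): μ^(1)=22; μ^(2)=17/2; μ^(3)=-14

((1, 0, 0); (2, 2, 0); (0, 0, 4))


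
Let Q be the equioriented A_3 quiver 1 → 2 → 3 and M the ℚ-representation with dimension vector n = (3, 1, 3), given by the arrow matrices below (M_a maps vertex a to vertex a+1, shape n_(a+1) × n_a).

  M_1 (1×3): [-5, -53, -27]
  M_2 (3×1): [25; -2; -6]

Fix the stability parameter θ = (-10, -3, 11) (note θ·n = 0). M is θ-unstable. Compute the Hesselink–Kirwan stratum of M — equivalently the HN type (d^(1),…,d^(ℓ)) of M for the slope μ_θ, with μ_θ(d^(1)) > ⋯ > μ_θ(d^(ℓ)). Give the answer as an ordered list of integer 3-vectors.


Interval decomposition of M: I[1,1]^2, I[1,3], I[3,3]^2.
HN type (ℓ=3): μ^(1)=11; μ^(2)=-3; μ^(3)=-10

((0, 0, 3); (0, 1, 0); (3, 0, 0))


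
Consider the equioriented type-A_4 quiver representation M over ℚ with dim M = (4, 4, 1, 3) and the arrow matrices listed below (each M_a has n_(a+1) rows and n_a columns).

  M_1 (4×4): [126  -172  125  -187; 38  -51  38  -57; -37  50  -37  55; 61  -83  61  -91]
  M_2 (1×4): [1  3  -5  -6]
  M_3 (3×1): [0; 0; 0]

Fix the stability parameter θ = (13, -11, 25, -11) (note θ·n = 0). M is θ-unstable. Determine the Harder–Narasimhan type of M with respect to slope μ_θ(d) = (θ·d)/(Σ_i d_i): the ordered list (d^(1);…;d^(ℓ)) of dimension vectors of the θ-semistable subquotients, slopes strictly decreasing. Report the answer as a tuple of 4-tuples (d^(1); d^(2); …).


Via rank(M_{q-1}∘⋯∘M_p): M ≅ I[1,2]^3, I[1,3], I[4,4]^3.
μ_θ-semistable layers: μ^(1)=25; μ^(2)=1; μ^(3)=-11

((0, 0, 1, 0); (4, 4, 0, 0); (0, 0, 0, 3))


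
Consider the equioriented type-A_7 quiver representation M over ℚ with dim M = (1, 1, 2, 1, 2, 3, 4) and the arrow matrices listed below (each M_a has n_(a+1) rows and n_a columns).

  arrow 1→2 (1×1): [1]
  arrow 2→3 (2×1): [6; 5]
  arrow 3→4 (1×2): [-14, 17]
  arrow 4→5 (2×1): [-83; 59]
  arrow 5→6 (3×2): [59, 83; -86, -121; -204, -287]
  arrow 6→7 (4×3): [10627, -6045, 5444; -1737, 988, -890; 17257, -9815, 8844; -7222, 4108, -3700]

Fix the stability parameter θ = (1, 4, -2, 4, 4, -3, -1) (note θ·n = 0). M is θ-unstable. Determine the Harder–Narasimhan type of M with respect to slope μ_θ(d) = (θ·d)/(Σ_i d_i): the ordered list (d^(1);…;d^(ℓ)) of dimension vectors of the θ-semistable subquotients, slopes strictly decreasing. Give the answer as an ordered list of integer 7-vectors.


Interval decomposition of M: I[1,7], I[3,3], I[5,7], I[6,6], I[7,7]^2.
HN type (ℓ=5): μ^(1)=1; μ^(2)=0; μ^(3)=-1; μ^(4)=-2; μ^(5)=-3

((1, 1, 1, 1, 1, 1, 1); (0, 0, 0, 0, 1, 1, 1); (0, 0, 0, 0, 0, 0, 2); (0, 0, 1, 0, 0, 0, 0); (0, 0, 0, 0, 0, 1, 0))


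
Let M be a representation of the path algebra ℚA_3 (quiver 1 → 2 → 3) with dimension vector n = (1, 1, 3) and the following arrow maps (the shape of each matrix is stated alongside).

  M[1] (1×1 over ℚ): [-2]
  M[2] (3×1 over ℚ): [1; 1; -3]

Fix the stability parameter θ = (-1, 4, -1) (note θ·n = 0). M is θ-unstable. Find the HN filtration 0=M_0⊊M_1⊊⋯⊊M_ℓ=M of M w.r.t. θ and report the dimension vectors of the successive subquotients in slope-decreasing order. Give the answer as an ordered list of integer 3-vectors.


Interval decomposition of M: I[1,3], I[3,3]^2.
HN type (ℓ=2): μ^(1)=3/2; μ^(2)=-1

((0, 1, 1); (1, 0, 2))


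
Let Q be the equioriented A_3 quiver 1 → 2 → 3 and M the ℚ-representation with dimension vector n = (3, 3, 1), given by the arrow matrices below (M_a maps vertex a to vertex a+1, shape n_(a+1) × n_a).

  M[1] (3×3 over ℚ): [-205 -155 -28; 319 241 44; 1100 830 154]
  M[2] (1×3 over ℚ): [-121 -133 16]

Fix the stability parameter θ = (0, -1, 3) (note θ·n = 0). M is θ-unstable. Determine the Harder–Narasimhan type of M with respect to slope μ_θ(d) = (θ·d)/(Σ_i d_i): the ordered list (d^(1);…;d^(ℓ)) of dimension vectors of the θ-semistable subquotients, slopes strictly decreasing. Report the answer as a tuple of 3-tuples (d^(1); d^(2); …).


Interval decomposition of M: I[1,1], I[1,2], I[1,3], I[2,2].
HN type (ℓ=4): μ^(1)=3; μ^(2)=0; μ^(3)=-1/2; μ^(4)=-1

((0, 0, 1); (1, 0, 0); (2, 2, 0); (0, 1, 0))


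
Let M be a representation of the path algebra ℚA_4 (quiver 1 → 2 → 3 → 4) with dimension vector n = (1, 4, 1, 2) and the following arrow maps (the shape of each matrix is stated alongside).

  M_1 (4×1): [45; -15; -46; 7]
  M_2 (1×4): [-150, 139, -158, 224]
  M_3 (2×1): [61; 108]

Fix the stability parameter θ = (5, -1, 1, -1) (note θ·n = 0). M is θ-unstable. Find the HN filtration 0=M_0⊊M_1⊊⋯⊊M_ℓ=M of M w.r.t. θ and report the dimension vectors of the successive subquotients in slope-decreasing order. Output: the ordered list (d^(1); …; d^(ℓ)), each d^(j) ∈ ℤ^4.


Via rank(M_{q-1}∘⋯∘M_p): M ≅ I[1,4], I[2,2]^3, I[4,4].
μ_θ-semistable layers: μ^(1)=1; μ^(2)=-1

((1, 1, 1, 1); (0, 3, 0, 1))


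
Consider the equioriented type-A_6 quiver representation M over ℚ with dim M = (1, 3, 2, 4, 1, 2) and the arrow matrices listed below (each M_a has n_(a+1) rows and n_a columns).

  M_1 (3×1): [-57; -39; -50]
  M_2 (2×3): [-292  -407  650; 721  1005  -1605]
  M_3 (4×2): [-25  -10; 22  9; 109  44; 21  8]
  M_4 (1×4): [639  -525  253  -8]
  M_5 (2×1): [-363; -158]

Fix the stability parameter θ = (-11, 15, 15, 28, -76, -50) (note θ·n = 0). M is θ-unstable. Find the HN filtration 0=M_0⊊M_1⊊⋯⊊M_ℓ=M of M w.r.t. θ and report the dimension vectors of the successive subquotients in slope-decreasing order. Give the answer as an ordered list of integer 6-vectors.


Interval decomposition of M: I[1,6], I[2,2], I[2,4], I[4,4]^2, I[6,6].
HN type (ℓ=4): μ^(1)=28; μ^(2)=15; μ^(3)=-79/6; μ^(4)=-50

((0, 0, 0, 3, 0, 0); (0, 2, 1, 0, 0, 0); (1, 1, 1, 1, 1, 1); (0, 0, 0, 0, 0, 1))


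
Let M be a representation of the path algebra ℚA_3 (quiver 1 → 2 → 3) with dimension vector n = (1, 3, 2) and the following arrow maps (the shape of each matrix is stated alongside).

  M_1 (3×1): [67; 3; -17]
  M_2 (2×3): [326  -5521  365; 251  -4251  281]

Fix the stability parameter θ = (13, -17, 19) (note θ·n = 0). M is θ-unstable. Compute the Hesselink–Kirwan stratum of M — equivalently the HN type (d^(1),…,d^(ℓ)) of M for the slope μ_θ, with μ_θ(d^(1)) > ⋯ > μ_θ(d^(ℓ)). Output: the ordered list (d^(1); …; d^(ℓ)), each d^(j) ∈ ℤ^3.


Barcode: M ≅ I[1,3], I[2,2], I[2,3]. HN layers by μ_θ (3 steps, strictly decreasing):
  μ^(1)=19; μ^(2)=-2; μ^(3)=-17

((0, 0, 2); (1, 1, 0); (0, 2, 0))


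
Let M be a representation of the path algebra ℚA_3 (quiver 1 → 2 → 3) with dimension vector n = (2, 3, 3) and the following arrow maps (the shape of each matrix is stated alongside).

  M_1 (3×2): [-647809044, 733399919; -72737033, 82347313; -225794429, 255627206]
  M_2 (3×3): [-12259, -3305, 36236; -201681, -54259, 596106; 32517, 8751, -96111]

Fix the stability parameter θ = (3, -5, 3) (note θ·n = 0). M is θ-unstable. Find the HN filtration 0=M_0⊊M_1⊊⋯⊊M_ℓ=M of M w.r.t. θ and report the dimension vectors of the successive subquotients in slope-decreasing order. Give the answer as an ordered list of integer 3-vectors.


Interval decomposition of M: I[1,2], I[1,3], I[2,3], I[3,3].
HN type (ℓ=3): μ^(1)=3; μ^(2)=-1; μ^(3)=-5

((0, 0, 3); (2, 2, 0); (0, 1, 0))


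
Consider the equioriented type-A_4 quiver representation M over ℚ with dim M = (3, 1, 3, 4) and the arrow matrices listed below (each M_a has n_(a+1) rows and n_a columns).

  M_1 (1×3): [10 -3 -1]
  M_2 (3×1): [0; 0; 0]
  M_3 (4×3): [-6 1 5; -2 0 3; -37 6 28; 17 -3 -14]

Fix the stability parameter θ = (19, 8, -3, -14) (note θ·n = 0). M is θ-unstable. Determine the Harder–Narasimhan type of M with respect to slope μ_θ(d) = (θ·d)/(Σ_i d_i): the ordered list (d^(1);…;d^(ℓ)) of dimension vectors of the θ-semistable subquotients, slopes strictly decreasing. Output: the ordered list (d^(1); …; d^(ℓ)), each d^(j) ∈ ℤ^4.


Barcode: M ≅ I[1,1]^2, I[1,2], I[3,4]^3, I[4,4]. HN layers by μ_θ (4 steps, strictly decreasing):
  μ^(1)=19; μ^(2)=27/2; μ^(3)=-17/2; μ^(4)=-14

((2, 0, 0, 0); (1, 1, 0, 0); (0, 0, 3, 3); (0, 0, 0, 1))


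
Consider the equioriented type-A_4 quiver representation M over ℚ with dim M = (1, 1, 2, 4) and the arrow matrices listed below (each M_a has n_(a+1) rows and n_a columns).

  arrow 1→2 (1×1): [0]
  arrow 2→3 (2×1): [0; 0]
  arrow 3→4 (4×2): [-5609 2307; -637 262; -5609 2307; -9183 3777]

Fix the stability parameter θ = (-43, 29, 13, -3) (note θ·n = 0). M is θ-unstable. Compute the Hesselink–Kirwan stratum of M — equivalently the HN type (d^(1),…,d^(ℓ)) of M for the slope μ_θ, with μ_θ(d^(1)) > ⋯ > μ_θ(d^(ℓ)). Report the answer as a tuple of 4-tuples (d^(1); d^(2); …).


Via rank(M_{q-1}∘⋯∘M_p): M ≅ I[1,1], I[2,2], I[3,4]^2, I[4,4]^2.
μ_θ-semistable layers: μ^(1)=29; μ^(2)=5; μ^(3)=-3; μ^(4)=-43

((0, 1, 0, 0); (0, 0, 2, 2); (0, 0, 0, 2); (1, 0, 0, 0))


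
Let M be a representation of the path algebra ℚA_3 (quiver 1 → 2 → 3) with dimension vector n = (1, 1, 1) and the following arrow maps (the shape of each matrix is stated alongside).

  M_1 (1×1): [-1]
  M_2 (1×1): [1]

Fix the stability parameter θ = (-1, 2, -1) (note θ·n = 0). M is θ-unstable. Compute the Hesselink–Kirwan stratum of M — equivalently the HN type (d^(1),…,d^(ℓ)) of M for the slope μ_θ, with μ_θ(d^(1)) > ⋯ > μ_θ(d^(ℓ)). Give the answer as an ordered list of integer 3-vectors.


Barcode: M ≅ I[1,3]. HN layers by μ_θ (2 steps, strictly decreasing):
  μ^(1)=1/2; μ^(2)=-1

((0, 1, 1); (1, 0, 0))


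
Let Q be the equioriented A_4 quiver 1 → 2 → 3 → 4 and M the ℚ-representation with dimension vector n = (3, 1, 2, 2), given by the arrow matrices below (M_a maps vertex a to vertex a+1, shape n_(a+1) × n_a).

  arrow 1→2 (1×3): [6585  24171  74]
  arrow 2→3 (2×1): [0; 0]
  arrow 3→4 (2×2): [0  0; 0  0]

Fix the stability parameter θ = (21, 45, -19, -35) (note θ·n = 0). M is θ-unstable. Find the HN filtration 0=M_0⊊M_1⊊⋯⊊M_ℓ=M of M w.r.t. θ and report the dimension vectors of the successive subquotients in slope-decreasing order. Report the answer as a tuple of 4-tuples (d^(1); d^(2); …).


Via rank(M_{q-1}∘⋯∘M_p): M ≅ I[1,1]^2, I[1,2], I[3,3]^2, I[4,4]^2.
μ_θ-semistable layers: μ^(1)=45; μ^(2)=21; μ^(3)=-19; μ^(4)=-35

((0, 1, 0, 0); (3, 0, 0, 0); (0, 0, 2, 0); (0, 0, 0, 2))


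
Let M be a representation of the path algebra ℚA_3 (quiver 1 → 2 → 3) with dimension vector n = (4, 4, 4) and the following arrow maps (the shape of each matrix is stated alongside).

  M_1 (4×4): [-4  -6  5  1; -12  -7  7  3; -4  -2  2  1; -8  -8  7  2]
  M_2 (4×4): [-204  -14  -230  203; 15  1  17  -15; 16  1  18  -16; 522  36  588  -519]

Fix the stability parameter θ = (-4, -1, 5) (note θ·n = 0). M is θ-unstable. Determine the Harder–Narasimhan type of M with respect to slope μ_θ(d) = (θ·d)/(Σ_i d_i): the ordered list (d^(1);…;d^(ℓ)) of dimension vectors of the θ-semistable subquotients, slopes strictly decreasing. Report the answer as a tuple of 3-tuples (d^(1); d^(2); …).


Via rank(M_{q-1}∘⋯∘M_p): M ≅ I[1,1], I[1,2], I[1,3]^2, I[2,3], I[3,3].
μ_θ-semistable layers: μ^(1)=5; μ^(2)=-1; μ^(3)=-4

((0, 0, 4); (0, 4, 0); (4, 0, 0))


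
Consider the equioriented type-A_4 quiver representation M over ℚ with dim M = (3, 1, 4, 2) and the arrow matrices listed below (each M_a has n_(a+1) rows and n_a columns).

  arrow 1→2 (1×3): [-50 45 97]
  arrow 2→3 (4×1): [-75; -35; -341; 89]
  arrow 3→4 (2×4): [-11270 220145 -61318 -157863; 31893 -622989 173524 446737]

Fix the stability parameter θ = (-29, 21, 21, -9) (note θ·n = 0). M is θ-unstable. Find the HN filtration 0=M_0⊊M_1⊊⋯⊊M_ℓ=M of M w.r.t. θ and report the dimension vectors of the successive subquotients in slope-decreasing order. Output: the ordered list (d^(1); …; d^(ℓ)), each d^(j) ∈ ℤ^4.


Barcode: M ≅ I[1,1]^2, I[1,4], I[3,3]^2, I[3,4]. HN layers by μ_θ (4 steps, strictly decreasing):
  μ^(1)=21; μ^(2)=11; μ^(3)=6; μ^(4)=-29

((0, 0, 2, 0); (0, 1, 1, 1); (0, 0, 1, 1); (3, 0, 0, 0))


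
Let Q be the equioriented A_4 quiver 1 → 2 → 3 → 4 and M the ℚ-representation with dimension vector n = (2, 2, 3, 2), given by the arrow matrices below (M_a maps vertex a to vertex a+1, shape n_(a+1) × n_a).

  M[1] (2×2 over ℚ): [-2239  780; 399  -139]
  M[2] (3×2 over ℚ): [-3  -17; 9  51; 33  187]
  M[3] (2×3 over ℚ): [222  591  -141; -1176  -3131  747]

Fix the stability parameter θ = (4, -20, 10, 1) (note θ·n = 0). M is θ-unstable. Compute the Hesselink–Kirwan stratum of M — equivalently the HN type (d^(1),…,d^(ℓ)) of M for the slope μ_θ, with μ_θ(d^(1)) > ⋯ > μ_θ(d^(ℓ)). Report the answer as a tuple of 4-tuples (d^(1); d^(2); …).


Interval decomposition of M: I[1,2], I[1,3], I[3,4]^2.
HN type (ℓ=3): μ^(1)=10; μ^(2)=11/2; μ^(3)=-8

((0, 0, 1, 0); (0, 0, 2, 2); (2, 2, 0, 0))
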